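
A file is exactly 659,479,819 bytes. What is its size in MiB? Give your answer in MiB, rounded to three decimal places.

659,479,819 bytes given.
1 MiB = 2^20 bytes = 1,048,576 bytes
659,479,819 / 1,048,576 = 628.929 MiB

628.929 MiB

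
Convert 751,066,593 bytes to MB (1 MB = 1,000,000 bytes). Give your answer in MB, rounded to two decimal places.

751,066,593 bytes given.
1 MB = 10^6 bytes = 1,000,000 bytes
751,066,593 / 1,000,000 = 751.07 MB

751.07 MB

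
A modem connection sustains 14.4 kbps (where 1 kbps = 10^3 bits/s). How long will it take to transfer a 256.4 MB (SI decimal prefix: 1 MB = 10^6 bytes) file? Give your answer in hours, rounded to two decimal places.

256.4 MB = 256,400,000 bytes = 2,051,200,000 bits
14.4 kbps = 14,400 bits/s
time = 2,051,200,000 / 14,400 = 142,444.4444 s
142,444.4444 s / 3600 = 39.57 hours

39.57 hours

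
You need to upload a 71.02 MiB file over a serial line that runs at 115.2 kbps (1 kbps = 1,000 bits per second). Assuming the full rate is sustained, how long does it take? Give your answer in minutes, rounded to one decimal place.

86.2 minutes

71.02 MiB = 74,469,867.52 bytes = 595,758,940.16 bits
115.2 kbps = 115,200 bits/s
time = 595,758,940.16 / 115,200 = 5,171.52 s
5,171.52 s / 60 = 86.2 minutes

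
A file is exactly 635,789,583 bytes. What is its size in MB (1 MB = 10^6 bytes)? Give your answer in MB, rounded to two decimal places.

635.79 MB

635,789,583 bytes given.
1 MB = 1,000,000 bytes
635,789,583 / 1,000,000 = 635.79 MB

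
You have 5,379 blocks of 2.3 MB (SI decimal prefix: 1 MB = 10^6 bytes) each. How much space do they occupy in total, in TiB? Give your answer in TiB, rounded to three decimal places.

Total = 5,379 × 2.3 MB = 12371.7 MB
= 12371.7 × 1,000,000 bytes = 12,371,700,000 bytes
1 TiB = 1,099,511,627,776 bytes
12,371,700,000 / 1,099,511,627,776 = 0.011 TiB

0.011 TiB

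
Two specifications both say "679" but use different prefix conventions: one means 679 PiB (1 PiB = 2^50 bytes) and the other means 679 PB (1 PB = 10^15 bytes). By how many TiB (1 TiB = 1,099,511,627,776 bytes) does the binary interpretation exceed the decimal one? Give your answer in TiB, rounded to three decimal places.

679 PiB = 679 × 1,125,899,906,842,624 = 764,486,036,746,141,696 bytes
679 PB = 679 × 1,000,000,000,000,000 = 679,000,000,000,000,000 bytes
difference = 85,486,036,746,141,696 bytes
85,486,036,746,141,696 / 1,099,511,627,776 = 77,749.097 TiB

77,749.097 TiB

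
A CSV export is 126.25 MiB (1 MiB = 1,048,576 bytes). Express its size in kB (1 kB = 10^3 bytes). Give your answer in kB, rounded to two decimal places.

132,382.72 kB

126.25 MiB × 1,048,576 bytes/MiB = 132,382,720 bytes
1 kB = 1,000 bytes
132,382,720 / 1,000 = 132,382.72 kB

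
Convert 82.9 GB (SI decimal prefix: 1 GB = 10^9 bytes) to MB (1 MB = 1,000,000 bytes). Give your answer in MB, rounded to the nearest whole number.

82,900 MB

82.9 GB = 82.9 × 10^9 bytes = 82,900,000,000 bytes
1 MB = 10^6 bytes = 1,000,000 bytes
82,900,000,000 / 1,000,000 = 82,900 MB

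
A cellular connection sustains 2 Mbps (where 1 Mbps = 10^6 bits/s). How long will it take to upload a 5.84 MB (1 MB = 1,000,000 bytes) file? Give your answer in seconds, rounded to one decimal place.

5.84 MB = 5,840,000 bytes = 46,720,000 bits
2 Mbps = 2,000,000 bits/s
time = 46,720,000 / 2,000,000 = 23.4 s

23.4 seconds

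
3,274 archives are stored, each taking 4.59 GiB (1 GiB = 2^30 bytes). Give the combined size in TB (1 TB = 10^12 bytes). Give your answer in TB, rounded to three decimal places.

Total = 3,274 × 4.59 GiB = 15027.66 GiB
= 15027.66 × 1,073,741,824 bytes = 16,135,827,058,851.84 bytes
1 TB = 1,000,000,000,000 bytes
16,135,827,058,851.84 / 1,000,000,000,000 = 16.136 TB

16.136 TB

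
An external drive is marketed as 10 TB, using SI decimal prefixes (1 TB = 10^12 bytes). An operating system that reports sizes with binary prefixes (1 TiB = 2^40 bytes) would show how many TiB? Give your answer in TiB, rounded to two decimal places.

10 TB = 10 × 10^12 bytes = 10,000,000,000,000 bytes
1 TiB = 1,099,511,627,776 bytes
10,000,000,000,000 / 1,099,511,627,776 = 9.09 TiB

9.09 TiB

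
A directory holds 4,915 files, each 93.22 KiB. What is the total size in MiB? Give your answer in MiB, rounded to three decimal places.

Total = 4,915 × 93.22 KiB = 458176.3 KiB
= 458176.3 × 1,024 bytes = 469,172,531.2 bytes
1 MiB = 1,048,576 bytes
469,172,531.2 / 1,048,576 = 447.438 MiB

447.438 MiB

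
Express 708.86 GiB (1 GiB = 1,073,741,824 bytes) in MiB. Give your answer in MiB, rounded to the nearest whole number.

725,873 MiB

708.86 GiB = 708.86 × 2^30 bytes = 761,132,629,360.64 bytes
1 MiB = 1,048,576 bytes
761,132,629,360.64 / 1,048,576 = 725,873 MiB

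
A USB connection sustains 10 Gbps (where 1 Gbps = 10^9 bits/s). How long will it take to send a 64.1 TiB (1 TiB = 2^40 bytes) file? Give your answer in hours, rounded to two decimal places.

15.66 hours

64.1 TiB = 70,478,695,340,441.6 bytes = 563,829,562,723,532.8 bits
10 Gbps = 10,000,000,000 bits/s
time = 563,829,562,723,532.8 / 10,000,000,000 = 56,382.9563 s
56,382.9563 s / 3600 = 15.66 hours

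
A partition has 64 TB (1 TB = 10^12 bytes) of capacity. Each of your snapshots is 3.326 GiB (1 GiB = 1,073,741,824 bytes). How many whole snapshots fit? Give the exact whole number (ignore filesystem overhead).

17,920

Capacity: 64 TB = 64,000,000,000,000 bytes
Per item: 3.326 GiB = 3,571,265,306.624 bytes
⌊64,000,000,000,000 / 3,571,265,306.624⌋ = 17,920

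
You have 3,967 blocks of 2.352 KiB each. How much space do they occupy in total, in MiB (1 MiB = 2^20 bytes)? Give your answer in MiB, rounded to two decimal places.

9.11 MiB

Total = 3,967 × 2.352 KiB = 9330.384 KiB
= 9330.384 × 1,024 bytes = 9,554,313.216 bytes
1 MiB = 1,048,576 bytes
9,554,313.216 / 1,048,576 = 9.11 MiB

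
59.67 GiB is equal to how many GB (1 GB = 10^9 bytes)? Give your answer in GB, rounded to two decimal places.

64.07 GB

59.67 GiB = 59.67 × 2^30 bytes = 64,070,174,638.08 bytes
1 GB = 1,000,000,000 bytes
64,070,174,638.08 / 1,000,000,000 = 64.07 GB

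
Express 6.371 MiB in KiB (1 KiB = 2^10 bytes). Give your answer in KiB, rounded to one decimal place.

6.371 MiB × 1,048,576 bytes/MiB = 6,680,477.696 bytes
1 KiB = 1,024 bytes
6,680,477.696 / 1,024 = 6,523.9 KiB

6,523.9 KiB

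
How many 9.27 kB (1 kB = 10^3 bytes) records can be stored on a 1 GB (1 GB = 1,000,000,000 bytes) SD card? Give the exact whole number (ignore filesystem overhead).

Capacity: 1 GB = 1,000,000,000 bytes
Per item: 9.27 kB = 9,270 bytes
⌊1,000,000,000 / 9,270⌋ = 107,874

107,874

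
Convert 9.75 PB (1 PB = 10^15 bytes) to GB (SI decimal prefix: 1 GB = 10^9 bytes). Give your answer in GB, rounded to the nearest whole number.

9,750,000 GB

9.75 PB = 9.75 × 10^15 bytes = 9,750,000,000,000,000 bytes
1 GB = 10^9 bytes = 1,000,000,000 bytes
9,750,000,000,000,000 / 1,000,000,000 = 9,750,000 GB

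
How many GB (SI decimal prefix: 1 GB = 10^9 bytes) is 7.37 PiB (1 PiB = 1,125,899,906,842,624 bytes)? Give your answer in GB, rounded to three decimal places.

7.37 PiB = 7.37 × 2^50 bytes = 8,297,882,313,430,138.88 bytes
1 GB = 1,000,000,000 bytes
8,297,882,313,430,138.88 / 1,000,000,000 = 8,297,882.313 GB

8,297,882.313 GB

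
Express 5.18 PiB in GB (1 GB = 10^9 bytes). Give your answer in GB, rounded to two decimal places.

5,832,161.52 GB

5.18 PiB × 1,125,899,906,842,624 bytes/PiB = 5,832,161,517,444,792.32 bytes
1 GB = 10^9 bytes = 1,000,000,000 bytes
5,832,161,517,444,792.32 / 1,000,000,000 = 5,832,161.52 GB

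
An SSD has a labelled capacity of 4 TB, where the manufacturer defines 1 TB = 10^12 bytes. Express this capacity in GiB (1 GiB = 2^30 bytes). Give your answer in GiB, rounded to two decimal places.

3,725.29 GiB

4 TB = 4 × 10^12 bytes = 4,000,000,000,000 bytes
1 GiB = 2^30 bytes = 1,073,741,824 bytes
4,000,000,000,000 / 1,073,741,824 = 3,725.29 GiB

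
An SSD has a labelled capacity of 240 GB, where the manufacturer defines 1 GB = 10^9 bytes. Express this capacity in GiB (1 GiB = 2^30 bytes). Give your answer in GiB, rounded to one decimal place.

240 GB = 240 × 10^9 bytes = 240,000,000,000 bytes
1 GiB = 2^30 bytes = 1,073,741,824 bytes
240,000,000,000 / 1,073,741,824 = 223.5 GiB

223.5 GiB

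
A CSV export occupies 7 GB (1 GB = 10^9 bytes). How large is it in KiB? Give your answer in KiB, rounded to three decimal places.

6,835,937.500 KiB

7 GB = 7 × 10^9 bytes = 7,000,000,000 bytes
1 KiB = 1,024 bytes
7,000,000,000 / 1,024 = 6,835,937.500 KiB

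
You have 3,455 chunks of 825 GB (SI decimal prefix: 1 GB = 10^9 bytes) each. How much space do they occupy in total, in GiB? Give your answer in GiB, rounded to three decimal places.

Total = 3,455 × 825 GB = 2,850,375 GB
= 2,850,375 × 1,000,000,000 bytes = 2,850,375,000,000,000 bytes
1 GiB = 1,073,741,824 bytes
2,850,375,000,000,000 / 1,073,741,824 = 2,654,618.584 GiB

2,654,618.584 GiB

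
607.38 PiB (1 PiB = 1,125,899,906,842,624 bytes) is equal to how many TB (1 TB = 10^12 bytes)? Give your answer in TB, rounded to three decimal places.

683,849.085 TB

607.38 PiB = 607.38 × 2^50 bytes = 683,849,085,418,072,965.12 bytes
1 TB = 10^12 bytes = 1,000,000,000,000 bytes
683,849,085,418,072,965.12 / 1,000,000,000,000 = 683,849.085 TB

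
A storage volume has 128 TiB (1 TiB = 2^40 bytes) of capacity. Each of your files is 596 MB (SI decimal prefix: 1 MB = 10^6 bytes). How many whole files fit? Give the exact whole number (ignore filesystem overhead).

236,136

Capacity: 128 TiB = 140,737,488,355,328 bytes
Per item: 596 MB = 596,000,000 bytes
⌊140,737,488,355,328 / 596,000,000⌋ = 236,136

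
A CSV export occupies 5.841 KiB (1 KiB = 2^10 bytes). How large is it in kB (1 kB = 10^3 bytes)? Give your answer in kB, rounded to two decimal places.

5.841 KiB × 1,024 bytes/KiB = 5,981.184 bytes
1 kB = 1,000 bytes
5,981.184 / 1,000 = 5.98 kB

5.98 kB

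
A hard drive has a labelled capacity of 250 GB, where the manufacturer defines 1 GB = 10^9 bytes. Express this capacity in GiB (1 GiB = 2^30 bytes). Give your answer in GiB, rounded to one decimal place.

232.8 GiB

250 GB × 1,000,000,000 bytes/GB = 250,000,000,000 bytes
1 GiB = 2^30 bytes = 1,073,741,824 bytes
250,000,000,000 / 1,073,741,824 = 232.8 GiB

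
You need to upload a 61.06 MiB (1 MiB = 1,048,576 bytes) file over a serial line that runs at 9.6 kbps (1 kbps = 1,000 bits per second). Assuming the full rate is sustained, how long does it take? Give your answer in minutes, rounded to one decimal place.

61.06 MiB = 64,026,050.56 bytes = 512,208,404.48 bits
9.6 kbps = 9,600 bits/s
time = 512,208,404.48 / 9,600 = 53,355.04 s
53,355.04 s / 60 = 889.3 minutes

889.3 minutes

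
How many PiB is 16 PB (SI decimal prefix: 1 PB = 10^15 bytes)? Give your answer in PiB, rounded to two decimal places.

16 PB × 1,000,000,000,000,000 bytes/PB = 16,000,000,000,000,000 bytes
1 PiB = 1,125,899,906,842,624 bytes
16,000,000,000,000,000 / 1,125,899,906,842,624 = 14.21 PiB

14.21 PiB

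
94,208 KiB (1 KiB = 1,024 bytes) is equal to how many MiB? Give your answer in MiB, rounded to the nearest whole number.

92 MiB

94,208 KiB = 94,208 × 2^10 bytes = 96,468,992 bytes
1 MiB = 1,048,576 bytes
96,468,992 / 1,048,576 = 92 MiB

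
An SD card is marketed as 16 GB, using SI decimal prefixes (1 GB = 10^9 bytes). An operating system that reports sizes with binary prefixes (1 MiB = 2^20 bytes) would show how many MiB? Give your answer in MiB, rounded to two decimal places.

16 GB × 1,000,000,000 bytes/GB = 16,000,000,000 bytes
1 MiB = 1,048,576 bytes
16,000,000,000 / 1,048,576 = 15,258.79 MiB

15,258.79 MiB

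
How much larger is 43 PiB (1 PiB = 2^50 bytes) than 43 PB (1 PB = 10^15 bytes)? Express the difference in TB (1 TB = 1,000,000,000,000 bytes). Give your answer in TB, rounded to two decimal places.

5,413.70 TB

43 PiB = 43 × 1,125,899,906,842,624 = 48,413,695,994,232,832 bytes
43 PB = 43 × 1,000,000,000,000,000 = 43,000,000,000,000,000 bytes
difference = 5,413,695,994,232,832 bytes
5,413,695,994,232,832 / 1,000,000,000,000 = 5,413.70 TB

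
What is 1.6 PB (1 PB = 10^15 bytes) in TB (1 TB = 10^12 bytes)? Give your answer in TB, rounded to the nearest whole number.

1,600 TB

1.6 PB × 1,000,000,000,000,000 bytes/PB = 1,600,000,000,000,000 bytes
1 TB = 1,000,000,000,000 bytes
1,600,000,000,000,000 / 1,000,000,000,000 = 1,600 TB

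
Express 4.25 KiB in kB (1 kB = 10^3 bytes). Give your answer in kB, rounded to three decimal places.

4.25 KiB = 4.25 × 2^10 bytes = 4,352 bytes
1 kB = 10^3 bytes = 1,000 bytes
4,352 / 1,000 = 4.352 kB

4.352 kB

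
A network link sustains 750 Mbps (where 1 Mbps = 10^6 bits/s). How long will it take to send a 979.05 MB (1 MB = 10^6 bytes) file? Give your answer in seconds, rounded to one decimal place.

10.4 seconds

979.05 MB = 979,050,000 bytes = 7,832,400,000 bits
750 Mbps = 750,000,000 bits/s
time = 7,832,400,000 / 750,000,000 = 10.4 s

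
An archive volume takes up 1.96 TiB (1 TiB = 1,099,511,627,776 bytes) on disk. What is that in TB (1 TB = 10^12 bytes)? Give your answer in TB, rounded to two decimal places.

1.96 TiB = 1.96 × 2^40 bytes = 2,155,042,790,440.96 bytes
1 TB = 1,000,000,000,000 bytes
2,155,042,790,440.96 / 1,000,000,000,000 = 2.16 TB

2.16 TB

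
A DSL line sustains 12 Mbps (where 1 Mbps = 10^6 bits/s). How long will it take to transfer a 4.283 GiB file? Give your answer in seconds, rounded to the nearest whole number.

3,066 seconds

4.283 GiB = 4,598,836,232.192 bytes = 36,790,689,857.536 bits
12 Mbps = 12,000,000 bits/s
time = 36,790,689,857.536 / 12,000,000 = 3,066 s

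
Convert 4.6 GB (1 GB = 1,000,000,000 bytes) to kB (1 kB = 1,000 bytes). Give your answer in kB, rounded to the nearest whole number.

4,600,000 kB

4.6 GB = 4.6 × 10^9 bytes = 4,600,000,000 bytes
1 kB = 10^3 bytes = 1,000 bytes
4,600,000,000 / 1,000 = 4,600,000 kB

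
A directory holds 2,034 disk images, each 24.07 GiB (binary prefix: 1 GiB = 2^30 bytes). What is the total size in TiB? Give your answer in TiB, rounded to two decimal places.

Total = 2,034 × 24.07 GiB = 48958.38 GiB
= 48958.38 × 1,073,741,824 bytes = 52,568,660,241,285.12 bytes
1 TiB = 1,099,511,627,776 bytes
52,568,660,241,285.12 / 1,099,511,627,776 = 47.81 TiB

47.81 TiB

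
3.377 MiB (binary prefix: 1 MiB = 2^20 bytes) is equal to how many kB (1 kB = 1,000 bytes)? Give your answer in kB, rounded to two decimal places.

3,541.04 kB

3.377 MiB × 1,048,576 bytes/MiB = 3,541,041.152 bytes
1 kB = 10^3 bytes = 1,000 bytes
3,541,041.152 / 1,000 = 3,541.04 kB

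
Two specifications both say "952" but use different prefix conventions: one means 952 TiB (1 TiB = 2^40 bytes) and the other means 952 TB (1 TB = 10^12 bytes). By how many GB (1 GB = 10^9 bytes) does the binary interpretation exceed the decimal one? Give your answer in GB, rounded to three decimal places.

94,735.070 GB

952 TiB = 952 × 1,099,511,627,776 = 1,046,735,069,642,752 bytes
952 TB = 952 × 1,000,000,000,000 = 952,000,000,000,000 bytes
difference = 94,735,069,642,752 bytes
94,735,069,642,752 / 1,000,000,000 = 94,735.070 GB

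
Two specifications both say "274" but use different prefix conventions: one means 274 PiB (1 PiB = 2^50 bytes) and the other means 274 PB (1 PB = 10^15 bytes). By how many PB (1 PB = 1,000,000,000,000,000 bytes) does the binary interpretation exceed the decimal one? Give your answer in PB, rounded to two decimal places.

274 PiB = 274 × 1,125,899,906,842,624 = 308,496,574,474,878,976 bytes
274 PB = 274 × 1,000,000,000,000,000 = 274,000,000,000,000,000 bytes
difference = 34,496,574,474,878,976 bytes
34,496,574,474,878,976 / 1,000,000,000,000,000 = 34.50 PB

34.50 PB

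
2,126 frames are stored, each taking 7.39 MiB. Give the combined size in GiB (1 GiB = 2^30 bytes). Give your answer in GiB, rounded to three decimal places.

Total = 2,126 × 7.39 MiB = 15711.14 MiB
= 15711.14 × 1,048,576 bytes = 16,474,324,336.64 bytes
1 GiB = 1,073,741,824 bytes
16,474,324,336.64 / 1,073,741,824 = 15.343 GiB

15.343 GiB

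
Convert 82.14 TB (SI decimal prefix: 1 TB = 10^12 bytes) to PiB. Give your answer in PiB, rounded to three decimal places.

82.14 TB = 82.14 × 10^12 bytes = 82,140,000,000,000 bytes
1 PiB = 1,125,899,906,842,624 bytes
82,140,000,000,000 / 1,125,899,906,842,624 = 0.073 PiB

0.073 PiB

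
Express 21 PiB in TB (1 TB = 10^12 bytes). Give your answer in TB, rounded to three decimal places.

21 PiB × 1,125,899,906,842,624 bytes/PiB = 23,643,898,043,695,104 bytes
1 TB = 10^12 bytes = 1,000,000,000,000 bytes
23,643,898,043,695,104 / 1,000,000,000,000 = 23,643.898 TB

23,643.898 TB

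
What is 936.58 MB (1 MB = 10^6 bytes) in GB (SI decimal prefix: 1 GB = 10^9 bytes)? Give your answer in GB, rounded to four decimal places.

936.58 MB = 936.58 × 10^6 bytes = 936,580,000 bytes
1 GB = 10^9 bytes = 1,000,000,000 bytes
936,580,000 / 1,000,000,000 = 0.9366 GB

0.9366 GB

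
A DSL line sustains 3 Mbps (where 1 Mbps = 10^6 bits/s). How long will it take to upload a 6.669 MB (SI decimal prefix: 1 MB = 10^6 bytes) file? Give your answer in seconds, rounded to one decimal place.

17.8 seconds

6.669 MB = 6,669,000 bytes = 53,352,000 bits
3 Mbps = 3,000,000 bits/s
time = 53,352,000 / 3,000,000 = 17.8 s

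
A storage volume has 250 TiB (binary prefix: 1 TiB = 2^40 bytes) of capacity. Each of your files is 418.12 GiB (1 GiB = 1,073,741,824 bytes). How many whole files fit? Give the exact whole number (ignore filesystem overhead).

612

Capacity: 250 TiB = 274,877,906,944,000 bytes
Per item: 418.12 GiB = 448,952,931,450.88 bytes
⌊274,877,906,944,000 / 448,952,931,450.88⌋ = 612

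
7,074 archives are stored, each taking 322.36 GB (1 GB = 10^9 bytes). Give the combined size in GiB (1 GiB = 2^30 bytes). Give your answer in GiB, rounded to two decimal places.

2,123,764.38 GiB

Total = 7,074 × 322.36 GB = 2280374.64 GB
= 2280374.64 × 1,000,000,000 bytes = 2,280,374,640,000,000 bytes
1 GiB = 1,073,741,824 bytes
2,280,374,640,000,000 / 1,073,741,824 = 2,123,764.38 GiB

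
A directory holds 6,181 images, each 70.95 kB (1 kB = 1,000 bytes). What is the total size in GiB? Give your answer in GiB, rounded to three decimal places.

Total = 6,181 × 70.95 kB = 438541.95 kB
= 438541.95 × 1,000 bytes = 438,541,950 bytes
1 GiB = 1,073,741,824 bytes
438,541,950 / 1,073,741,824 = 0.408 GiB

0.408 GiB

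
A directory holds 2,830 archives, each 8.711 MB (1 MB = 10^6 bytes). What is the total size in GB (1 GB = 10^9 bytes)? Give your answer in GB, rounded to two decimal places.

24.65 GB

Total = 2,830 × 8.711 MB = 24652.13 MB
= 24652.13 × 1,000,000 bytes = 24,652,130,000 bytes
1 GB = 1,000,000,000 bytes
24,652,130,000 / 1,000,000,000 = 24.65 GB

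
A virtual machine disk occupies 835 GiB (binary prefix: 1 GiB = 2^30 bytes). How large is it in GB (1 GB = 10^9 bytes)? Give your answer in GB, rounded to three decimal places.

896.574 GB

835 GiB × 1,073,741,824 bytes/GiB = 896,574,423,040 bytes
1 GB = 1,000,000,000 bytes
896,574,423,040 / 1,000,000,000 = 896.574 GB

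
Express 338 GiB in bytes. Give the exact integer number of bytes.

362,924,736,512 bytes

338 × 1,073,741,824 = 362,924,736,512 bytes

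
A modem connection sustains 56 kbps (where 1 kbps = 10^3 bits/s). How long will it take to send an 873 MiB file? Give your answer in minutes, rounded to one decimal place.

2,179.5 minutes

873 MiB = 915,406,848 bytes = 7,323,254,784 bits
56 kbps = 56,000 bits/s
time = 7,323,254,784 / 56,000 = 130,772.41 s
130,772.41 s / 60 = 2,179.5 minutes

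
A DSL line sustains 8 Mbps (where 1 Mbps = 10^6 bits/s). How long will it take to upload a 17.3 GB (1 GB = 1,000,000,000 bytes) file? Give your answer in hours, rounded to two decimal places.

4.81 hours

17.3 GB = 17,300,000,000 bytes = 138,400,000,000 bits
8 Mbps = 8,000,000 bits/s
time = 138,400,000,000 / 8,000,000 = 17,300.0000 s
17,300.0000 s / 3600 = 4.81 hours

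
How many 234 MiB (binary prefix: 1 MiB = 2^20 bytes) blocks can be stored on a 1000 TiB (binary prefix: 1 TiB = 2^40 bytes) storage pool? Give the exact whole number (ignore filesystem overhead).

4,481,094

Capacity: 1000 TiB = 1,099,511,627,776,000 bytes
Per item: 234 MiB = 245,366,784 bytes
⌊1,099,511,627,776,000 / 245,366,784⌋ = 4,481,094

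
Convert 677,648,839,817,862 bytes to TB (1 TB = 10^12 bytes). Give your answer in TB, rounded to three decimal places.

677,648,839,817,862 bytes given.
1 TB = 10^12 bytes = 1,000,000,000,000 bytes
677,648,839,817,862 / 1,000,000,000,000 = 677.649 TB

677.649 TB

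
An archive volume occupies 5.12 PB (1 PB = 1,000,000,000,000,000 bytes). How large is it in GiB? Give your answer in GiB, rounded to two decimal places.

4,768,371.58 GiB

5.12 PB × 1,000,000,000,000,000 bytes/PB = 5,120,000,000,000,000 bytes
1 GiB = 1,073,741,824 bytes
5,120,000,000,000,000 / 1,073,741,824 = 4,768,371.58 GiB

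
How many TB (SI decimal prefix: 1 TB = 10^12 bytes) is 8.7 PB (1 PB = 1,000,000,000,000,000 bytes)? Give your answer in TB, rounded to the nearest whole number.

8,700 TB

8.7 PB = 8.7 × 10^15 bytes = 8,700,000,000,000,000 bytes
1 TB = 10^12 bytes = 1,000,000,000,000 bytes
8,700,000,000,000,000 / 1,000,000,000,000 = 8,700 TB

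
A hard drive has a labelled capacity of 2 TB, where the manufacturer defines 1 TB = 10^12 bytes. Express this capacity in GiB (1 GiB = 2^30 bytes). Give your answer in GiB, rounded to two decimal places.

2 TB = 2 × 10^12 bytes = 2,000,000,000,000 bytes
1 GiB = 2^30 bytes = 1,073,741,824 bytes
2,000,000,000,000 / 1,073,741,824 = 1,862.65 GiB

1,862.65 GiB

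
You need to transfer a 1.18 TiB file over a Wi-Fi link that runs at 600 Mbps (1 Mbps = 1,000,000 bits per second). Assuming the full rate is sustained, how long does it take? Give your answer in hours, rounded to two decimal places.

1.18 TiB = 1,297,423,720,775.68 bytes = 10,379,389,766,205.44 bits
600 Mbps = 600,000,000 bits/s
time = 10,379,389,766,205.44 / 600,000,000 = 17,298.9829 s
17,298.9829 s / 3600 = 4.81 hours

4.81 hours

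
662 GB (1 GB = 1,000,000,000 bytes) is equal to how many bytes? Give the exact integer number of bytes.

662,000,000,000 bytes

662 × 1,000,000,000 = 662,000,000,000 bytes  (1 GB = 10^9 bytes)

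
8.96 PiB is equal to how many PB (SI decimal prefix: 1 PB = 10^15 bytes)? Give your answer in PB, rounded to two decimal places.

8.96 PiB × 1,125,899,906,842,624 bytes/PiB = 10,088,063,165,309,911.04 bytes
1 PB = 1,000,000,000,000,000 bytes
10,088,063,165,309,911.04 / 1,000,000,000,000,000 = 10.09 PB

10.09 PB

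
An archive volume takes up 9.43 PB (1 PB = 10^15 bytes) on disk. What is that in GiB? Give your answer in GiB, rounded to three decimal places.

8,782,371.879 GiB

9.43 PB × 1,000,000,000,000,000 bytes/PB = 9,430,000,000,000,000 bytes
1 GiB = 2^30 bytes = 1,073,741,824 bytes
9,430,000,000,000,000 / 1,073,741,824 = 8,782,371.879 GiB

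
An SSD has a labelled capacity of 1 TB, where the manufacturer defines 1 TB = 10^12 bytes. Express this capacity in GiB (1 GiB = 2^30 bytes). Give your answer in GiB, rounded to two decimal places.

931.32 GiB

1 TB = 1 × 10^12 bytes = 1,000,000,000,000 bytes
1 GiB = 1,073,741,824 bytes
1,000,000,000,000 / 1,073,741,824 = 931.32 GiB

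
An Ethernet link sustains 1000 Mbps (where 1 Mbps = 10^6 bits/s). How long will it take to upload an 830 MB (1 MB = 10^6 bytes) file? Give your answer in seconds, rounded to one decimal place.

6.6 seconds

830 MB = 830,000,000 bytes = 6,640,000,000 bits
1000 Mbps = 1,000,000,000 bits/s
time = 6,640,000,000 / 1,000,000,000 = 6.6 s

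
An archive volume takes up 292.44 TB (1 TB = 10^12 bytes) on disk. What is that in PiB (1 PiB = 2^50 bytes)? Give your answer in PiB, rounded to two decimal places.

292.44 TB = 292.44 × 10^12 bytes = 292,440,000,000,000 bytes
1 PiB = 1,125,899,906,842,624 bytes
292,440,000,000,000 / 1,125,899,906,842,624 = 0.26 PiB

0.26 PiB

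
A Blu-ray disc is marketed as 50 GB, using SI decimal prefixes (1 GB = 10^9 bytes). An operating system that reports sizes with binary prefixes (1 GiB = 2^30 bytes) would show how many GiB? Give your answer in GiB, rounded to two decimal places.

46.57 GiB

50 GB = 50 × 10^9 bytes = 50,000,000,000 bytes
1 GiB = 2^30 bytes = 1,073,741,824 bytes
50,000,000,000 / 1,073,741,824 = 46.57 GiB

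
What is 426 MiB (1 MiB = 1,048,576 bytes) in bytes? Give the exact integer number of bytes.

426 × 1,048,576 = 446,693,376 bytes  (1 MiB = 2^20 bytes)

446,693,376 bytes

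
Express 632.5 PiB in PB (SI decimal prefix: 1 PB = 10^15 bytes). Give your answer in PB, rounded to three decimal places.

712.132 PB

632.5 PiB × 1,125,899,906,842,624 bytes/PiB = 712,131,691,077,959,680 bytes
1 PB = 10^15 bytes = 1,000,000,000,000,000 bytes
712,131,691,077,959,680 / 1,000,000,000,000,000 = 712.132 PB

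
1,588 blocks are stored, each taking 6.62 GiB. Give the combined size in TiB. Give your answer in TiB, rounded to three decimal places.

10.266 TiB

Total = 1,588 × 6.62 GiB = 10512.56 GiB
= 10512.56 × 1,073,741,824 bytes = 11,287,775,349,309.44 bytes
1 TiB = 1,099,511,627,776 bytes
11,287,775,349,309.44 / 1,099,511,627,776 = 10.266 TiB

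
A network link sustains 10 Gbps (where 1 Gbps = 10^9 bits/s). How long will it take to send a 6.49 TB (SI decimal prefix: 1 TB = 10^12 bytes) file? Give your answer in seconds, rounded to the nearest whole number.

5,192 seconds

6.49 TB = 6,490,000,000,000 bytes = 51,920,000,000,000 bits
10 Gbps = 10,000,000,000 bits/s
time = 51,920,000,000,000 / 10,000,000,000 = 5,192 s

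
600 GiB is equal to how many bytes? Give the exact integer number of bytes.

644,245,094,400 bytes

600 × 1,073,741,824 = 644,245,094,400 bytes  (1 GiB = 2^30 bytes)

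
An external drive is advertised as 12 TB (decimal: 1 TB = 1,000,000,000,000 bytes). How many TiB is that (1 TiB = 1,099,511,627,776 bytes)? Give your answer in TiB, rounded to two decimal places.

12 TB × 1,000,000,000,000 bytes/TB = 12,000,000,000,000 bytes
1 TiB = 2^40 bytes = 1,099,511,627,776 bytes
12,000,000,000,000 / 1,099,511,627,776 = 10.91 TiB

10.91 TiB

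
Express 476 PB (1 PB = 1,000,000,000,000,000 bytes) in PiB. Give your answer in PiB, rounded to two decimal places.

422.77 PiB

476 PB = 476 × 10^15 bytes = 476,000,000,000,000,000 bytes
1 PiB = 2^50 bytes = 1,125,899,906,842,624 bytes
476,000,000,000,000,000 / 1,125,899,906,842,624 = 422.77 PiB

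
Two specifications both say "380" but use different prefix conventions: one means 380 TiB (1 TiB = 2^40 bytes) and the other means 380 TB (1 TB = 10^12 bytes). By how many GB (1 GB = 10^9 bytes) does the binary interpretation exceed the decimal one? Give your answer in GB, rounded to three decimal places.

380 TiB = 380 × 1,099,511,627,776 = 417,814,418,554,880 bytes
380 TB = 380 × 1,000,000,000,000 = 380,000,000,000,000 bytes
difference = 37,814,418,554,880 bytes
37,814,418,554,880 / 1,000,000,000 = 37,814.419 GB

37,814.419 GB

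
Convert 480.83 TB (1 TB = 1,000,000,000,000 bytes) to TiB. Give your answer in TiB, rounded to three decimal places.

480.83 TB × 1,000,000,000,000 bytes/TB = 480,830,000,000,000 bytes
1 TiB = 2^40 bytes = 1,099,511,627,776 bytes
480,830,000,000,000 / 1,099,511,627,776 = 437.312 TiB

437.312 TiB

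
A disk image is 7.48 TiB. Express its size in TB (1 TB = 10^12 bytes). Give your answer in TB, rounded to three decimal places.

8.224 TB

7.48 TiB = 7.48 × 2^40 bytes = 8,224,346,975,764.48 bytes
1 TB = 10^12 bytes = 1,000,000,000,000 bytes
8,224,346,975,764.48 / 1,000,000,000,000 = 8.224 TB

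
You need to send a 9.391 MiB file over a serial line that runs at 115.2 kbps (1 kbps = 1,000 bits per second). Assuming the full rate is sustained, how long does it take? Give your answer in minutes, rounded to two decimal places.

11.40 minutes

9.391 MiB = 9,847,177.216 bytes = 78,777,417.728 bits
115.2 kbps = 115,200 bits/s
time = 78,777,417.728 / 115,200 = 683.832 s
683.832 s / 60 = 11.40 minutes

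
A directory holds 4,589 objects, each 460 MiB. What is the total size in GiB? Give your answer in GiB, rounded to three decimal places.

Total = 4,589 × 460 MiB = 2,110,940 MiB
= 2,110,940 × 1,048,576 bytes = 2,213,481,021,440 bytes
1 GiB = 1,073,741,824 bytes
2,213,481,021,440 / 1,073,741,824 = 2,061.465 GiB

2,061.465 GiB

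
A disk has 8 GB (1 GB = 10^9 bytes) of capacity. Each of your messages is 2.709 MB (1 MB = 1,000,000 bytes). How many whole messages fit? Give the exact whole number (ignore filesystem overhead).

2,953

Capacity: 8 GB = 8,000,000,000 bytes
Per item: 2.709 MB = 2,709,000 bytes
⌊8,000,000,000 / 2,709,000⌋ = 2,953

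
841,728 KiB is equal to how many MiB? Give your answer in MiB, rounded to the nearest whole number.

822 MiB

841,728 KiB = 841,728 × 2^10 bytes = 861,929,472 bytes
1 MiB = 2^20 bytes = 1,048,576 bytes
861,929,472 / 1,048,576 = 822 MiB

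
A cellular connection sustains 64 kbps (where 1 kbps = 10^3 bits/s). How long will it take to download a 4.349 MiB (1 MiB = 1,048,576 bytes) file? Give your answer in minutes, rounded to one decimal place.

9.5 minutes

4.349 MiB = 4,560,257.024 bytes = 36,482,056.192 bits
64 kbps = 64,000 bits/s
time = 36,482,056.192 / 64,000 = 570.03 s
570.03 s / 60 = 9.5 minutes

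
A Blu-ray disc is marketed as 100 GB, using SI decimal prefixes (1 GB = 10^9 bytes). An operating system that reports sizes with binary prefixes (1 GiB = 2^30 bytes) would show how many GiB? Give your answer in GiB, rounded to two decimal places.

100 GB = 100 × 10^9 bytes = 100,000,000,000 bytes
1 GiB = 2^30 bytes = 1,073,741,824 bytes
100,000,000,000 / 1,073,741,824 = 93.13 GiB

93.13 GiB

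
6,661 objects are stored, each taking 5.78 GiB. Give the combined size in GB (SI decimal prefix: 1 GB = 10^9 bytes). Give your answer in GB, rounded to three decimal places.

41,339.683 GB

Total = 6,661 × 5.78 GiB = 38500.58 GiB
= 38500.58 × 1,073,741,824 bytes = 41,339,682,994,257.92 bytes
1 GB = 1,000,000,000 bytes
41,339,682,994,257.92 / 1,000,000,000 = 41,339.683 GB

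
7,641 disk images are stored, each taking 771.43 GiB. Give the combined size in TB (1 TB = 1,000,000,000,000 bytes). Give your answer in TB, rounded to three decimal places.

Total = 7,641 × 771.43 GiB = 5894496.63 GiB
= 5894496.63 × 1,073,741,824 bytes = 6,329,167,563,058,053.12 bytes
1 TB = 1,000,000,000,000 bytes
6,329,167,563,058,053.12 / 1,000,000,000,000 = 6,329.168 TB

6,329.168 TB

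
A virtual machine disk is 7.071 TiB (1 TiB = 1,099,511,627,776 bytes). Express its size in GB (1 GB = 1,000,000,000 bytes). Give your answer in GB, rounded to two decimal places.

7.071 TiB × 1,099,511,627,776 bytes/TiB = 7,774,646,720,004.096 bytes
1 GB = 10^9 bytes = 1,000,000,000 bytes
7,774,646,720,004.096 / 1,000,000,000 = 7,774.65 GB

7,774.65 GB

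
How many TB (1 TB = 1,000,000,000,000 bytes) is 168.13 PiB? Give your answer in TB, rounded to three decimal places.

168.13 PiB × 1,125,899,906,842,624 bytes/PiB = 189,297,551,337,450,373.12 bytes
1 TB = 10^12 bytes = 1,000,000,000,000 bytes
189,297,551,337,450,373.12 / 1,000,000,000,000 = 189,297.551 TB

189,297.551 TB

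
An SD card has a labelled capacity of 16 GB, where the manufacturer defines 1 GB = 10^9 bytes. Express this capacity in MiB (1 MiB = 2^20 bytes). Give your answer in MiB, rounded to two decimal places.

16 GB × 1,000,000,000 bytes/GB = 16,000,000,000 bytes
1 MiB = 2^20 bytes = 1,048,576 bytes
16,000,000,000 / 1,048,576 = 15,258.79 MiB

15,258.79 MiB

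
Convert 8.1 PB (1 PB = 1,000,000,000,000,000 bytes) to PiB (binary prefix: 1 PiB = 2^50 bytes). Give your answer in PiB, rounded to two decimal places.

8.1 PB × 1,000,000,000,000,000 bytes/PB = 8,100,000,000,000,000 bytes
1 PiB = 1,125,899,906,842,624 bytes
8,100,000,000,000,000 / 1,125,899,906,842,624 = 7.19 PiB

7.19 PiB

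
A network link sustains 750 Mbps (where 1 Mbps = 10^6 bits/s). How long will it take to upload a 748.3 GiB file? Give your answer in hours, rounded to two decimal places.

2.38 hours

748.3 GiB = 803,481,006,899.2 bytes = 6,427,848,055,193.6 bits
750 Mbps = 750,000,000 bits/s
time = 6,427,848,055,193.6 / 750,000,000 = 8,570.4641 s
8,570.4641 s / 3600 = 2.38 hours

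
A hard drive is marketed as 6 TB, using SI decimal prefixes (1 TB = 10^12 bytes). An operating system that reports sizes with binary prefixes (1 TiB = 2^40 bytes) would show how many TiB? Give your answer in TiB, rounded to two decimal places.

5.46 TiB

6 TB = 6 × 10^12 bytes = 6,000,000,000,000 bytes
1 TiB = 1,099,511,627,776 bytes
6,000,000,000,000 / 1,099,511,627,776 = 5.46 TiB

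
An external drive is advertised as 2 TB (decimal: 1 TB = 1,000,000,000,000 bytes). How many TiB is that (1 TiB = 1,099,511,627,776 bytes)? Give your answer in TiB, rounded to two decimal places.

2 TB × 1,000,000,000,000 bytes/TB = 2,000,000,000,000 bytes
1 TiB = 1,099,511,627,776 bytes
2,000,000,000,000 / 1,099,511,627,776 = 1.82 TiB

1.82 TiB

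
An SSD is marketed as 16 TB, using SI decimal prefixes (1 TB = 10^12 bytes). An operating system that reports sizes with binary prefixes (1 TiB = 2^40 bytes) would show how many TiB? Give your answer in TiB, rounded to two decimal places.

16 TB = 16 × 10^12 bytes = 16,000,000,000,000 bytes
1 TiB = 2^40 bytes = 1,099,511,627,776 bytes
16,000,000,000,000 / 1,099,511,627,776 = 14.55 TiB

14.55 TiB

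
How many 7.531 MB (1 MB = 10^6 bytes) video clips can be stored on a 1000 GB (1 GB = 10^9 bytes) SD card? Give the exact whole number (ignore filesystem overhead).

Capacity: 1000 GB = 1,000,000,000,000 bytes
Per item: 7.531 MB = 7,531,000 bytes
⌊1,000,000,000,000 / 7,531,000⌋ = 132,784

132,784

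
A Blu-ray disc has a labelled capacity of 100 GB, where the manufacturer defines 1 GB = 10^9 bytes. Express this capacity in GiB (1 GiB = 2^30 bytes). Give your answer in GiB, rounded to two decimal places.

100 GB × 1,000,000,000 bytes/GB = 100,000,000,000 bytes
1 GiB = 2^30 bytes = 1,073,741,824 bytes
100,000,000,000 / 1,073,741,824 = 93.13 GiB

93.13 GiB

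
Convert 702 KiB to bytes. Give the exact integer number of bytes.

702 × 1,024 = 718,848 bytes

718,848 bytes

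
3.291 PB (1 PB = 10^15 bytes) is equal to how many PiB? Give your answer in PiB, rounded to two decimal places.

3.291 PB × 1,000,000,000,000,000 bytes/PB = 3,291,000,000,000,000 bytes
1 PiB = 2^50 bytes = 1,125,899,906,842,624 bytes
3,291,000,000,000,000 / 1,125,899,906,842,624 = 2.92 PiB

2.92 PiB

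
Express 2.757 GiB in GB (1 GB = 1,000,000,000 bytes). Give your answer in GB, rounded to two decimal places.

2.757 GiB = 2.757 × 2^30 bytes = 2,960,306,208.768 bytes
1 GB = 10^9 bytes = 1,000,000,000 bytes
2,960,306,208.768 / 1,000,000,000 = 2.96 GB

2.96 GB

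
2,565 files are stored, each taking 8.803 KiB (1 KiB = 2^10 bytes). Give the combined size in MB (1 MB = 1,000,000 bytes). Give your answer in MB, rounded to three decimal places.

Total = 2,565 × 8.803 KiB = 22579.695 KiB
= 22579.695 × 1,024 bytes = 23,121,607.68 bytes
1 MB = 1,000,000 bytes
23,121,607.68 / 1,000,000 = 23.122 MB

23.122 MB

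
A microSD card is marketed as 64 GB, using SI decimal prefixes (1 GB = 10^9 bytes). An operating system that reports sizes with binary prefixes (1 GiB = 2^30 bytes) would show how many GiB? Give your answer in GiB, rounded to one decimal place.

64 GB = 64 × 10^9 bytes = 64,000,000,000 bytes
1 GiB = 2^30 bytes = 1,073,741,824 bytes
64,000,000,000 / 1,073,741,824 = 59.6 GiB

59.6 GiB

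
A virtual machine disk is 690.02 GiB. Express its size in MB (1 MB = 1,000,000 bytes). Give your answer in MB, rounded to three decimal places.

690.02 GiB × 1,073,741,824 bytes/GiB = 740,903,333,396.48 bytes
1 MB = 1,000,000 bytes
740,903,333,396.48 / 1,000,000 = 740,903.333 MB

740,903.333 MB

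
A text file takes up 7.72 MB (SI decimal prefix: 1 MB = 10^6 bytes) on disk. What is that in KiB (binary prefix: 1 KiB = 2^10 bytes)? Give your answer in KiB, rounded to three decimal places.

7,539.063 KiB

7.72 MB × 1,000,000 bytes/MB = 7,720,000 bytes
1 KiB = 1,024 bytes
7,720,000 / 1,024 = 7,539.063 KiB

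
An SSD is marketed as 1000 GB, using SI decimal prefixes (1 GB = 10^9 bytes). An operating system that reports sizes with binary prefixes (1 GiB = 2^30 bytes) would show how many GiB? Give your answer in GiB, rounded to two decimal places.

1000 GB = 1000 × 10^9 bytes = 1,000,000,000,000 bytes
1 GiB = 2^30 bytes = 1,073,741,824 bytes
1,000,000,000,000 / 1,073,741,824 = 931.32 GiB

931.32 GiB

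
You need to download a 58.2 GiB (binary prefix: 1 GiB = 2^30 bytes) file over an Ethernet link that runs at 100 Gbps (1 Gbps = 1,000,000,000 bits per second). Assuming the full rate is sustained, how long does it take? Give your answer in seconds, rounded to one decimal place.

5.0 seconds

58.2 GiB = 62,491,774,156.8 bytes = 499,934,193,254.4 bits
100 Gbps = 100,000,000,000 bits/s
time = 499,934,193,254.4 / 100,000,000,000 = 5.0 s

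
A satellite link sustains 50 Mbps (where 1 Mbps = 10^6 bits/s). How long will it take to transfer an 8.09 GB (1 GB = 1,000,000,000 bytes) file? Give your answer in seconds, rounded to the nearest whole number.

8.09 GB = 8,090,000,000 bytes = 64,720,000,000 bits
50 Mbps = 50,000,000 bits/s
time = 64,720,000,000 / 50,000,000 = 1,294 s

1,294 seconds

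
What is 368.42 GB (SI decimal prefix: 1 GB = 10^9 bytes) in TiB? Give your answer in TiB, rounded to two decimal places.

368.42 GB = 368.42 × 10^9 bytes = 368,420,000,000 bytes
1 TiB = 1,099,511,627,776 bytes
368,420,000,000 / 1,099,511,627,776 = 0.34 TiB

0.34 TiB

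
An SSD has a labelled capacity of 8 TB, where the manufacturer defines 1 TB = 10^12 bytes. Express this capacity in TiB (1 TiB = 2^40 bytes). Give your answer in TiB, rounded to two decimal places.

7.28 TiB

8 TB × 1,000,000,000,000 bytes/TB = 8,000,000,000,000 bytes
1 TiB = 1,099,511,627,776 bytes
8,000,000,000,000 / 1,099,511,627,776 = 7.28 TiB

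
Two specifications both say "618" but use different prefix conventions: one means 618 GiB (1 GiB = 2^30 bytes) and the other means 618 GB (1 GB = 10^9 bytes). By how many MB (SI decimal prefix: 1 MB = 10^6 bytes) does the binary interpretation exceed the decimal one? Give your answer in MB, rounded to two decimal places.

618 GiB = 618 × 1,073,741,824 = 663,572,447,232 bytes
618 GB = 618 × 1,000,000,000 = 618,000,000,000 bytes
difference = 45,572,447,232 bytes
45,572,447,232 / 1,000,000 = 45,572.45 MB

45,572.45 MB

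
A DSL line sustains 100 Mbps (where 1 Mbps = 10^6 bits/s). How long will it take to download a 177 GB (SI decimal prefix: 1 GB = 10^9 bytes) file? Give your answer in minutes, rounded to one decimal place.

177 GB = 177,000,000,000 bytes = 1,416,000,000,000 bits
100 Mbps = 100,000,000 bits/s
time = 1,416,000,000,000 / 100,000,000 = 14,160.00 s
14,160.00 s / 60 = 236.0 minutes

236.0 minutes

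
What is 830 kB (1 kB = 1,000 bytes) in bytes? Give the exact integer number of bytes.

830 × 1,000 = 830,000 bytes

830,000 bytes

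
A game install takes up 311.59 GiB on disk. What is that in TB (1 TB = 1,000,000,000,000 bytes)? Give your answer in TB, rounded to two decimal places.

0.33 TB

311.59 GiB × 1,073,741,824 bytes/GiB = 334,567,214,940.16 bytes
1 TB = 1,000,000,000,000 bytes
334,567,214,940.16 / 1,000,000,000,000 = 0.33 TB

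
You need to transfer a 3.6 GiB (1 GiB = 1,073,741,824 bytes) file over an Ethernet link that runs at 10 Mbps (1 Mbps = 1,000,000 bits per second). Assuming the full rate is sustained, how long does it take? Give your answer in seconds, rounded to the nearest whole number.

3.6 GiB = 3,865,470,566.4 bytes = 30,923,764,531.2 bits
10 Mbps = 10,000,000 bits/s
time = 30,923,764,531.2 / 10,000,000 = 3,092 s

3,092 seconds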